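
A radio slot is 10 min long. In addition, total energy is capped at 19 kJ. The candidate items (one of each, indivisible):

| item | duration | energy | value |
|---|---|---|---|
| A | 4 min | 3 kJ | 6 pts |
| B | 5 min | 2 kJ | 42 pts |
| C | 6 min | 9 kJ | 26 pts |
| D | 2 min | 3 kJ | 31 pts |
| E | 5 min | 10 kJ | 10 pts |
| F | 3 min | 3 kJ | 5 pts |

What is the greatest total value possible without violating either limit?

78 pts

Feasible sets respecting both limits:
- B+D+F: duration 10, energy 8, value 78
- B+D: duration 7, energy 5, value 73
- C+D: duration 8, energy 12, value 57
Best: 78 pts.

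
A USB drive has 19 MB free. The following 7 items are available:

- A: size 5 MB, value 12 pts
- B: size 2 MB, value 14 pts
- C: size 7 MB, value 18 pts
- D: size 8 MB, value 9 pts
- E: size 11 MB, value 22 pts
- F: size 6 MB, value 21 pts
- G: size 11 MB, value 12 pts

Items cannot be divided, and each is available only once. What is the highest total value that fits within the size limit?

This is a 0/1 knapsack; check combinations near the capacity.
- B+E+F: size 2+11+6=19, value 14+22+21=57
- B+C+F: size 2+7+6=15, value 14+18+21=53
- A+C+F: size 5+7+6=18, value 12+18+21=51
Best: 57 pts.

57 pts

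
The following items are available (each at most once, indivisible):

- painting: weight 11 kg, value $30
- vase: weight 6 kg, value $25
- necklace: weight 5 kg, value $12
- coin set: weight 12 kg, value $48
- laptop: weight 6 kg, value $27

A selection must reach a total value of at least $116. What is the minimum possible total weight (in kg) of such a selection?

Subsets with value ≥ 116, sorted by total weight:
- painting+necklace+coin set+laptop: weight 34, value 117
- painting+vase+coin set+laptop: weight 35, value 130
- painting+vase+necklace+coin set+laptop: weight 40, value 142
Minimum weight: 34 kg.

34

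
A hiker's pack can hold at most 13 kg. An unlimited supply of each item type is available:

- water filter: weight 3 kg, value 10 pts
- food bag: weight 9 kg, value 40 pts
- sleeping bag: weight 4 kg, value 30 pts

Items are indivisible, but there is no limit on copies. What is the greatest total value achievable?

Best value-per-unit is sleeping bag at 30/4, and filling with it alone uses weight 3×4=12. No mix of the others beats 3×30 = 90.

90 pts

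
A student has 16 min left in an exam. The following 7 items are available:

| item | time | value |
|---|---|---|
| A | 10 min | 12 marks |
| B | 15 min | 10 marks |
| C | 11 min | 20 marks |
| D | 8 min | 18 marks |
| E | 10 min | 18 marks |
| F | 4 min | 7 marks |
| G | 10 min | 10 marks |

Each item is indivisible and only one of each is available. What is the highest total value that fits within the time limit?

Check high-value combinations within 16 min:
- C+F: time 11+4=15, value 20+7=27
- D+F: time 8+4=12, value 18+7=25
- E+F: time 10+4=14, value 18+7=25
- C: time 11, value 20
Best: 27 marks.

27 marks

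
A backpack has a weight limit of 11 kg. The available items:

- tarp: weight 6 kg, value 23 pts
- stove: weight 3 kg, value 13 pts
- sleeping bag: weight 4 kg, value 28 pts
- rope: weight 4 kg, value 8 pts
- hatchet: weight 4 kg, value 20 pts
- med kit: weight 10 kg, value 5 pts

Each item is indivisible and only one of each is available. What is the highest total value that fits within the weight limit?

61 pts

Check high-value combinations within 11 kg:
- stove+sleeping bag+hatchet: weight 3+4+4=11, value 13+28+20=61
- tarp+sleeping bag: weight 6+4=10, value 23+28=51
- stove+sleeping bag+rope: weight 3+4+4=11, value 13+28+8=49
- sleeping bag+hatchet: weight 4+4=8, value 28+20=48
Best: 61 pts.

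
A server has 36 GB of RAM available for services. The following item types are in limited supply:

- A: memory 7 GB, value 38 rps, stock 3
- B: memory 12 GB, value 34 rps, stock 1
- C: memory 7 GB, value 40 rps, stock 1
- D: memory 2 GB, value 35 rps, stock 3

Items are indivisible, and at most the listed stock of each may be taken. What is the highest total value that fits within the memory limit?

Best selections within memory 36 and stock limits:
- 3×A + 1×C + 3×D: memory 34, value 259
- 3×A + 1×C + 2×D: memory 32, value 224
- 2×A + 1×C + 3×D: memory 27, value 221
Best: 259 rps.

259 rps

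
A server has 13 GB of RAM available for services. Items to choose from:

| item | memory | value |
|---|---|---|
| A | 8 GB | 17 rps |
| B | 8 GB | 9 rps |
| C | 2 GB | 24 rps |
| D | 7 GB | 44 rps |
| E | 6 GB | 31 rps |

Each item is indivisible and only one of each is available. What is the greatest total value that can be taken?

Check high-value combinations within 13 GB:
- D+E: memory 7+6=13, value 44+31=75
- C+D: memory 2+7=9, value 24+44=68
- C+E: memory 2+6=8, value 24+31=55
- D: memory 7, value 44
- A+C: memory 8+2=10, value 17+24=41
Best: 75 rps.

75 rps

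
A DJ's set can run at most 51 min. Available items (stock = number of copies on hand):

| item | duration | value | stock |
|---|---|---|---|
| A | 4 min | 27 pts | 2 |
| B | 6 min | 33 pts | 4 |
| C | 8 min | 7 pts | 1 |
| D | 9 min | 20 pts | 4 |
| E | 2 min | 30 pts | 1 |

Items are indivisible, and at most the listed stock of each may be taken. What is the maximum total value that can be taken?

243 pts

Best selections within duration 51 and stock limits:
- 2×A + 4×B + 1×C + 1×D + 1×E: duration 51, value 243
- 2×A + 4×B + 1×D + 1×E: duration 43, value 236
Best: 243 pts.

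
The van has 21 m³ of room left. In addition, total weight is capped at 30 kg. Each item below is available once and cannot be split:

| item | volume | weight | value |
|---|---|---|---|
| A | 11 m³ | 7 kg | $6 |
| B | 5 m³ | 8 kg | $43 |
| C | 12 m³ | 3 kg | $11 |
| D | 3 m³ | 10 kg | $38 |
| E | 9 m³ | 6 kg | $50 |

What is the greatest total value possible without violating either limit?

Feasible sets respecting both limits:
- B+D+E: volume 17, weight 24, value 131
- B+E: volume 14, weight 14, value 93
- B+C+D: volume 20, weight 21, value 92
- D+E: volume 12, weight 16, value 88
Best: $131.

$131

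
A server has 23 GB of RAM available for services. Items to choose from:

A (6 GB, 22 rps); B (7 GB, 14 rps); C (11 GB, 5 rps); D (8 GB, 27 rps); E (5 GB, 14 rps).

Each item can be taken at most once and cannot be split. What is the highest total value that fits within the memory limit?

Check high-value combinations within 23 GB:
- A+D+E: memory 6+8+5=19, value 22+27+14=63
- A+B+D: memory 6+7+8=21, value 22+14+27=63
- B+D+E: memory 7+8+5=20, value 14+27+14=55
Best: 63 rps.

63 rps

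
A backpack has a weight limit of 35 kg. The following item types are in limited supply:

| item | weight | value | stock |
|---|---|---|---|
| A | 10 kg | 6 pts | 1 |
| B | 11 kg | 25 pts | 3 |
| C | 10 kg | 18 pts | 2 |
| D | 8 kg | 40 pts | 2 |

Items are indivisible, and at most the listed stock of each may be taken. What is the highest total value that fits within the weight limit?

105 pts

Best selections within weight 35 and stock limits:
- 1×B + 2×D: weight 27, value 105
- 1×C + 2×D: weight 26, value 98
Best: 105 pts.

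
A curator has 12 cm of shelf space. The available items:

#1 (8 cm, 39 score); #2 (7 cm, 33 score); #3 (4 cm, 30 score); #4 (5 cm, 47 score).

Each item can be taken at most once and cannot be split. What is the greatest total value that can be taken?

80 score

This is a 0/1 knapsack; check combinations near the capacity.
- #2+#4: length 7+5=12, value 33+47=80
- #3+#4: length 4+5=9, value 30+47=77
- #1+#3: length 8+4=12, value 39+30=69
- #2+#3: length 7+4=11, value 33+30=63
Best: 80 score.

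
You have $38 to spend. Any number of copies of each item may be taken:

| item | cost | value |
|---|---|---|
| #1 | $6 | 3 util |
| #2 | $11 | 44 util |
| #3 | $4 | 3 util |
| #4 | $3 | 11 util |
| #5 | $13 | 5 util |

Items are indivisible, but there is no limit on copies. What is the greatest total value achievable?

143 util

Best value-per-unit is #2 at 44/11; filling with it alone gives 3×44 = 132.
Optimal mix: 3×#2 + 1×#4 → cost 36, value 143.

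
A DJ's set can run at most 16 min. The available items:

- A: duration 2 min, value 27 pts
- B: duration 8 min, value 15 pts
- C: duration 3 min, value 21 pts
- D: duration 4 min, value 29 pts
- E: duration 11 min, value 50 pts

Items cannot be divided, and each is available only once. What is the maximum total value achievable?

98 pts

Check high-value combinations within 16 min:
- A+C+E: duration 2+3+11=16, value 27+21+50=98
- D+E: duration 4+11=15, value 29+50=79
- A+C+D: duration 2+3+4=9, value 27+21+29=77
- A+E: duration 2+11=13, value 27+50=77
- A+B+D: duration 2+8+4=14, value 27+15+29=71
Best: 98 pts.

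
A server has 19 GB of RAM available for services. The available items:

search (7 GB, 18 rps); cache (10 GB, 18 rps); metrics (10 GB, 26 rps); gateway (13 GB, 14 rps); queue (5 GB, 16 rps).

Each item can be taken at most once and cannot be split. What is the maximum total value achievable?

44 rps

This is a 0/1 knapsack; check combinations near the capacity.
- search+metrics: memory 7+10=17, value 18+26=44
- metrics+queue: memory 10+5=15, value 26+16=42
- search+cache: memory 7+10=17, value 18+18=36
- search+queue: memory 7+5=12, value 18+16=34
- cache+queue: memory 10+5=15, value 18+16=34
Best: 44 rps.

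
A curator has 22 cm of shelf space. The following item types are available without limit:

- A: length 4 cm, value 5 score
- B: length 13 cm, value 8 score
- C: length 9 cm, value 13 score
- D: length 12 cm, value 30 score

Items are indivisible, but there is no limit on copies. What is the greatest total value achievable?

Best value-per-unit is D at 30/12; filling with it alone gives 1×30 = 30.
Optimal mix: 1×C + 1×D → length 21, value 43.

43 score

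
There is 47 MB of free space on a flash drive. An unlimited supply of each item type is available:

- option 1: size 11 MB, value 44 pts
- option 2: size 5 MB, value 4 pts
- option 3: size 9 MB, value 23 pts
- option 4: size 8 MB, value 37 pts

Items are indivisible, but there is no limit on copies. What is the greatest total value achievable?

199 pts

Best value-per-unit is option 4 at 37/8; filling with it alone gives 5×37 = 185.
Optimal mix: 2×option 1 + 3×option 4 → size 46, value 199.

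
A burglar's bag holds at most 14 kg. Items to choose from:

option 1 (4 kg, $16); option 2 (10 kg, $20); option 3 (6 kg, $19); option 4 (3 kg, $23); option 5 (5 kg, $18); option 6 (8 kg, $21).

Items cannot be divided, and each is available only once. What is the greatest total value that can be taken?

$60

Check high-value combinations within 14 kg:
- option 3+option 4+option 5: weight 6+3+5=14, value 19+23+18=60
- option 1+option 3+option 4: weight 4+6+3=13, value 16+19+23=58
- option 1+option 4+option 5: weight 4+3+5=12, value 16+23+18=57
- option 4+option 6: weight 3+8=11, value 23+21=44
Best: $60.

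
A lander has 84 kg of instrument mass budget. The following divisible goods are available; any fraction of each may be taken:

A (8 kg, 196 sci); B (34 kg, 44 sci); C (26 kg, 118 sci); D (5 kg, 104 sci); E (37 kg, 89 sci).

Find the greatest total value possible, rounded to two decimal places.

517.35

Take in order of value per unit:
- A (196/8 per unit): all 8 → value 196, running total 196.00
- D (104/5 per unit): all 5 → value 104, running total 300.00
- C (118/26 per unit): all 26 → value 118, running total 418.00
- E (89/37 per unit): all 37 → value 89, running total 507.00
- B (44/34 per unit): 8 of 34 → value 8×44/34 = 10.3529, running total 517.35
Total 517.35.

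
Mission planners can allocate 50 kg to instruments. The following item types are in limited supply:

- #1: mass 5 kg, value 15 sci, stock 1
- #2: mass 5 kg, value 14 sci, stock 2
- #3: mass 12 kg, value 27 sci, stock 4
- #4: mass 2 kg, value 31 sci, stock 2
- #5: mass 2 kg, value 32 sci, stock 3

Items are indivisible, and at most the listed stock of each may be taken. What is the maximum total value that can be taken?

255 sci

Top feasible selections:
- 1×#1 + 2×#2 + 2×#3 + 2×#4 + 3×#5: mass 49, value 255
- 1×#1 + 1×#2 + 2×#3 + 2×#4 + 3×#5: mass 44, value 241
- 2×#2 + 2×#3 + 2×#4 + 3×#5: mass 44, value 240
- 3×#3 + 2×#4 + 3×#5: mass 46, value 239
Best: 255 sci.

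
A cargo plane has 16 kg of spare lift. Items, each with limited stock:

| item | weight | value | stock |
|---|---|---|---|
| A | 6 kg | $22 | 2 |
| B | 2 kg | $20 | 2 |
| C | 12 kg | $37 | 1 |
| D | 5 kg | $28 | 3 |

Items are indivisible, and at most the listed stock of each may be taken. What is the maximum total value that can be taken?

Top feasible selections:
- 2×B + 2×D: weight 14, value 96
- 1×A + 2×B + 1×D: weight 15, value 90
Best: $96.

$96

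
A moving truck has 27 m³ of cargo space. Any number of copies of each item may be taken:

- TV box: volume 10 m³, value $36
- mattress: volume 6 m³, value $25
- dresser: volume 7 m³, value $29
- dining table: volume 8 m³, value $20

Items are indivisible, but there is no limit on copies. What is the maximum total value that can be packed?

$112

Best value-per-unit is mattress at 25/6; filling with it alone gives 4×25 = 100.
Optimal mix: 1×mattress + 3×dresser → volume 27, value 112.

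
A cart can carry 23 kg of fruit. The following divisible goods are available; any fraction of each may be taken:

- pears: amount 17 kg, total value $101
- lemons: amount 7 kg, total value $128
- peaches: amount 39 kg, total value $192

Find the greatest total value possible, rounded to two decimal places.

Take in order of value per unit:
- lemons (128/7 per unit): all 7 → value 128, running total 128.00
- pears (101/17 per unit): 16 of 17 → value 16×101/17 = 95.0588, running total 223.06
Total 223.06.

223.06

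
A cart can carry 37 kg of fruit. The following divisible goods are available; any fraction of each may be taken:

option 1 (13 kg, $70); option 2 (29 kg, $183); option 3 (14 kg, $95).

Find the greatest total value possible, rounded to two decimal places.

240.14

Take in order of value per unit:
- option 3 (95/14 per unit): all 14 → value 95, running total 95.00
- option 2 (183/29 per unit): 23 of 29 → value 23×183/29 = 145.1379, running total 240.14
Total 240.14.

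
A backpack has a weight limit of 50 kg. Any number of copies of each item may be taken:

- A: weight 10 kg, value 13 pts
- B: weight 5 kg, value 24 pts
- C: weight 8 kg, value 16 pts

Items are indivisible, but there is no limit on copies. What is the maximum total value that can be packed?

Best value-per-unit is B at 24/5, and filling with it alone uses weight 10×5=50. No mix of the others beats 10×24 = 240.

240 pts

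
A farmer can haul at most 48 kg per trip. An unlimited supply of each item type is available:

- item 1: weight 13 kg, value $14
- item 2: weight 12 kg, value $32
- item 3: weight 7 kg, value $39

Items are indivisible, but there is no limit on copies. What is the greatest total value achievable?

$234

Best value-per-unit is item 3 at 39/7, and filling with it alone uses weight 6×7=42. No mix of the others beats 6×39 = 234.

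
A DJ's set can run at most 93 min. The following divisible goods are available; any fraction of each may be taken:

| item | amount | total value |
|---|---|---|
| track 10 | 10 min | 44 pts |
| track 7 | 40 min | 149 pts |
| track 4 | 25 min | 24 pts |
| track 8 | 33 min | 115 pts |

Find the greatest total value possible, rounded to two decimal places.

317.60

Take in order of value per unit:
- track 10 (44/10 per unit): all 10 → value 44, running total 44.00
- track 7 (149/40 per unit): all 40 → value 149, running total 193.00
- track 8 (115/33 per unit): all 33 → value 115, running total 308.00
- track 4 (24/25 per unit): 10 of 25 → value 10×24/25 = 9.6000, running total 317.60
Total 317.60.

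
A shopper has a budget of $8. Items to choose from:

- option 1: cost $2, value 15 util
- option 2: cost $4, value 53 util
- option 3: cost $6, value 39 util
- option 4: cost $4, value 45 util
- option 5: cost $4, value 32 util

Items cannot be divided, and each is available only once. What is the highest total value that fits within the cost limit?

Check high-value combinations within $8:
- option 2+option 4: cost 4+4=8, value 53+45=98
- option 2+option 5: cost 4+4=8, value 53+32=85
- option 4+option 5: cost 4+4=8, value 45+32=77
Best: 98 util.

98 util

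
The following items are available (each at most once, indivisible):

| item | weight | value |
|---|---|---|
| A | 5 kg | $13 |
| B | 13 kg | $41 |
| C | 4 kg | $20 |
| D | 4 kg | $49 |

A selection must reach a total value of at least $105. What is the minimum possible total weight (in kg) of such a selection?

21

Subsets with value ≥ 105, sorted by total weight:
- B+C+D: weight 21, value 110
- A+B+C+D: weight 26, value 123
Minimum weight: 21 kg.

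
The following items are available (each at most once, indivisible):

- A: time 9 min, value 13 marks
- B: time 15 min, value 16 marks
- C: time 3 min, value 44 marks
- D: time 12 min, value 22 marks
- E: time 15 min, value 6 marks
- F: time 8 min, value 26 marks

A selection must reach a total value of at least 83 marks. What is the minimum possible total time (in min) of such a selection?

Subsets with value ≥ 83, sorted by total time:
- A+C+F: time 20, value 83
- C+D+F: time 23, value 92
Minimum time: 20 min.

20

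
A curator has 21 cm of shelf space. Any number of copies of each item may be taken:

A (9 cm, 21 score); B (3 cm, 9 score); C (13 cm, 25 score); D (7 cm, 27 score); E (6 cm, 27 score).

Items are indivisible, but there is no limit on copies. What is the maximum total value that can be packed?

90 score

Best value-per-unit is E at 27/6; filling with it alone gives 3×27 = 81.
Optimal mix: 1×B + 3×E → length 21, value 90.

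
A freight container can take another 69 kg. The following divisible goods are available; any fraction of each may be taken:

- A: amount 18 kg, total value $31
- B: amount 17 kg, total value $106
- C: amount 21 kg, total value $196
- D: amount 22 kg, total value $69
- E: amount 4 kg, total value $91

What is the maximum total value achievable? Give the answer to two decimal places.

Take in order of value per unit:
- E (91/4 per unit): all 4 → value 91, running total 91.00
- C (196/21 per unit): all 21 → value 196, running total 287.00
- B (106/17 per unit): all 17 → value 106, running total 393.00
- D (69/22 per unit): all 22 → value 69, running total 462.00
- A (31/18 per unit): 5 of 18 → value 5×31/18 = 8.6111, running total 470.61
Total 470.61.

470.61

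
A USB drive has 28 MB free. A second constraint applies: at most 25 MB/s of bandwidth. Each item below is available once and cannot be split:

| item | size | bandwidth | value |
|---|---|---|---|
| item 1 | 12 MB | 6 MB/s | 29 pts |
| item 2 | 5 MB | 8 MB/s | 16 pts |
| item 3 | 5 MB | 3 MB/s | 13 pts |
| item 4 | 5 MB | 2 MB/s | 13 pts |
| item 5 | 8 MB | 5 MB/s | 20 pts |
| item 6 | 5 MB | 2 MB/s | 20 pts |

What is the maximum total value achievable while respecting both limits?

82 pts

Feasible sets respecting both limits:
- item 2+item 3+item 4+item 5+item 6: size 28, bandwidth 20, value 82
- item 1+item 2+item 3+item 6: size 27, bandwidth 19, value 78
- item 1+item 2+item 4+item 6: size 27, bandwidth 18, value 78
Best: 82 pts.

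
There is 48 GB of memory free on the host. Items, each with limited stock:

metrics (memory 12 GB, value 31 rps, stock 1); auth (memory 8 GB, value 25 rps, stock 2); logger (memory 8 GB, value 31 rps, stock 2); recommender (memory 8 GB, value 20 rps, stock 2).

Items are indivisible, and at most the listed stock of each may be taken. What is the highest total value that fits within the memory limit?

152 rps

Best selections within memory 48 and stock limits:
- 2×auth + 2×logger + 2×recommender: memory 48, value 152
- 1×metrics + 2×auth + 2×logger: memory 44, value 143
- 1×metrics + 1×auth + 2×logger + 1×recommender: memory 44, value 138
- 1×metrics + 2×logger + 2×recommender: memory 44, value 133
Best: 152 rps.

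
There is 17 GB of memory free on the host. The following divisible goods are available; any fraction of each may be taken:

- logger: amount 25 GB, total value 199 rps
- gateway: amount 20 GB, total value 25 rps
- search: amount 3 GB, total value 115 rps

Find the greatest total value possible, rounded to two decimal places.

Take in order of value per unit:
- search (115/3 per unit): all 3 → value 115, running total 115.00
- logger (199/25 per unit): 14 of 25 → value 14×199/25 = 111.4400, running total 226.44
Total 226.44.

226.44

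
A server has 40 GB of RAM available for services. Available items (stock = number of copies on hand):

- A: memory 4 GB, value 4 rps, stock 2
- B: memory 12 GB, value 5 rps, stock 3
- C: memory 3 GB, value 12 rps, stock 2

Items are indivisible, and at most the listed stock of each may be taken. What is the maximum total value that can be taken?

42 rps

Best selections within memory 40 and stock limits:
- 2×A + 2×B + 2×C: memory 38, value 42
- 1×A + 2×B + 2×C: memory 34, value 38
- 2×A + 1×B + 2×C: memory 26, value 37
- 2×B + 2×C: memory 30, value 34
Best: 42 rps.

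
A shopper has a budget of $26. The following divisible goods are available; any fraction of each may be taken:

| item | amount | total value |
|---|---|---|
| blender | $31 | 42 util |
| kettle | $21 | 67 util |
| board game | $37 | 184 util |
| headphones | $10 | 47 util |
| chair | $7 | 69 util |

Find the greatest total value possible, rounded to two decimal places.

Take in order of value per unit:
- chair (69/7 per unit): all 7 → value 69, running total 69.00
- board game (184/37 per unit): 19 of 37 → value 19×184/37 = 94.4865, running total 163.49
Total 163.49.

163.49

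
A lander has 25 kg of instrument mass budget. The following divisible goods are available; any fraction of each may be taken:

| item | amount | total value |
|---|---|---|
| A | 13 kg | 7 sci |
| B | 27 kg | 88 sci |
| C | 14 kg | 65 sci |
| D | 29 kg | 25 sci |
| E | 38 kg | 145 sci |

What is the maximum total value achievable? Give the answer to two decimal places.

Take in order of value per unit:
- C (65/14 per unit): all 14 → value 65, running total 65.00
- E (145/38 per unit): 11 of 38 → value 11×145/38 = 41.9737, running total 106.97
Total 106.97.

106.97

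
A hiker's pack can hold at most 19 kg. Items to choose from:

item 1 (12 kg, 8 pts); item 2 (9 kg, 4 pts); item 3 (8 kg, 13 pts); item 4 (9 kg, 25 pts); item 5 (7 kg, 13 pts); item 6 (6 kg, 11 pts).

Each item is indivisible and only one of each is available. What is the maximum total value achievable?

This is a 0/1 knapsack; check combinations near the capacity.
- item 4+item 5: weight 9+7=16, value 25+13=38
- item 3+item 4: weight 8+9=17, value 13+25=38
- item 4+item 6: weight 9+6=15, value 25+11=36
Best: 38 pts.

38 pts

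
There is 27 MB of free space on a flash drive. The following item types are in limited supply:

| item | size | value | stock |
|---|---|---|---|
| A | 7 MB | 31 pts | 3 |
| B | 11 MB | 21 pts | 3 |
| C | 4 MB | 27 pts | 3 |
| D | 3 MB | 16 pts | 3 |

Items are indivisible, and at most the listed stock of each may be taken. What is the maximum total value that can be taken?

Top feasible selections:
- 1×A + 3×C + 2×D: size 25, value 144
- 2×A + 3×C: size 26, value 143
- 2×A + 1×C + 3×D: size 27, value 137
Best: 144 pts.

144 pts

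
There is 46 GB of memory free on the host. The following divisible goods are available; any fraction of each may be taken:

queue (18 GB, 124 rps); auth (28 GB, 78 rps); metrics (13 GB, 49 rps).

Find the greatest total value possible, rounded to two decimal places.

214.79

Take in order of value per unit:
- queue (124/18 per unit): all 18 → value 124, running total 124.00
- metrics (49/13 per unit): all 13 → value 49, running total 173.00
- auth (78/28 per unit): 15 of 28 → value 15×78/28 = 41.7857, running total 214.79
Total 214.79.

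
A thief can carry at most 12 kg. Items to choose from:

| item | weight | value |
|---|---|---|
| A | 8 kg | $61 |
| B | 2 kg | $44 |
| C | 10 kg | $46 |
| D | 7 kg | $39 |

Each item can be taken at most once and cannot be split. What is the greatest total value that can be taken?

Check high-value combinations within 12 kg:
- A+B: weight 8+2=10, value 61+44=105
- B+C: weight 2+10=12, value 44+46=90
- B+D: weight 2+7=9, value 44+39=83
- A: weight 8, value 61
Best: $105.

$105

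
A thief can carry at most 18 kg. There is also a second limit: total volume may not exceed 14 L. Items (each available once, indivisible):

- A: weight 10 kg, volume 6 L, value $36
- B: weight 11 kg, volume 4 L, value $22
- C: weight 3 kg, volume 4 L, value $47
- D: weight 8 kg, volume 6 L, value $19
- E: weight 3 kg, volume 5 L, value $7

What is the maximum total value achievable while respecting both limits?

Feasible sets respecting both limits:
- A+C: weight 13, volume 10, value 83
- B+C+E: weight 17, volume 13, value 76
- B+C: weight 14, volume 8, value 69
Best: $83.

$83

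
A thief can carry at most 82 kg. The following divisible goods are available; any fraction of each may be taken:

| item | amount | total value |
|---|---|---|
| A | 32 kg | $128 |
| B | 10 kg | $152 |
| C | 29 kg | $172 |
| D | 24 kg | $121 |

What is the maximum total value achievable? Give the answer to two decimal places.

Take in order of value per unit:
- B (152/10 per unit): all 10 → value 152, running total 152.00
- C (172/29 per unit): all 29 → value 172, running total 324.00
- D (121/24 per unit): all 24 → value 121, running total 445.00
- A (128/32 per unit): 19 of 32 → value 19×128/32 = 76.0000, running total 521.00
Total 521.00.

521.00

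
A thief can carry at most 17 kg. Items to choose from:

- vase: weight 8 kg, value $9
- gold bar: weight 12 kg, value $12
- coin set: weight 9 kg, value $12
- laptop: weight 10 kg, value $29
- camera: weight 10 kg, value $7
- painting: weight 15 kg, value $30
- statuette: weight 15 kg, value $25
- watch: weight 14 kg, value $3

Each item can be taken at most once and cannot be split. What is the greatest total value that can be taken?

Check high-value combinations within 17 kg:
- painting: weight 15, value 30
- laptop: weight 10, value 29
- statuette: weight 15, value 25
- vase+coin set: weight 8+9=17, value 9+12=21
- coin set: weight 9, value 12
Best: $30.

$30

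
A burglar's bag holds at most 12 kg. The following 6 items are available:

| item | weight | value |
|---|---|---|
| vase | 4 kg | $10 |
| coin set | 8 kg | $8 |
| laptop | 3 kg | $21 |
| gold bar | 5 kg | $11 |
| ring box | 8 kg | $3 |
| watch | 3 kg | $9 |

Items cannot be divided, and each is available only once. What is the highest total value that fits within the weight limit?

$42

Check high-value combinations within 12 kg:
- vase+laptop+gold bar: weight 4+3+5=12, value 10+21+11=42
- laptop+gold bar+watch: weight 3+5+3=11, value 21+11+9=41
- vase+laptop+watch: weight 4+3+3=10, value 10+21+9=40
- laptop+gold bar: weight 3+5=8, value 21+11=32
- vase+laptop: weight 4+3=7, value 10+21=31
Best: $42.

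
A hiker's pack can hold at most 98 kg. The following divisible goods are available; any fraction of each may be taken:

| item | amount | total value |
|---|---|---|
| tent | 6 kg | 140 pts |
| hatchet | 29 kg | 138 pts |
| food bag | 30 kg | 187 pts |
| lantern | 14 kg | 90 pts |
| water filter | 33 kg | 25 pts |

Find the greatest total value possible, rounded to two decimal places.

Take in order of value per unit:
- tent (140/6 per unit): all 6 → value 140, running total 140.00
- lantern (90/14 per unit): all 14 → value 90, running total 230.00
- food bag (187/30 per unit): all 30 → value 187, running total 417.00
- hatchet (138/29 per unit): all 29 → value 138, running total 555.00
- water filter (25/33 per unit): 19 of 33 → value 19×25/33 = 14.3939, running total 569.39
Total 569.39.

569.39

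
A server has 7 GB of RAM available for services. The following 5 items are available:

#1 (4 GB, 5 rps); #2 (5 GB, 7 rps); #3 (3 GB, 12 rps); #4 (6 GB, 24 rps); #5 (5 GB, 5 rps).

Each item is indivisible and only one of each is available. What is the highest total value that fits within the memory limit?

This is a 0/1 knapsack; check combinations near the capacity.
- #4: memory 6, value 24
- #1+#3: memory 4+3=7, value 5+12=17
- #3: memory 3, value 12
Best: 24 rps.

24 rps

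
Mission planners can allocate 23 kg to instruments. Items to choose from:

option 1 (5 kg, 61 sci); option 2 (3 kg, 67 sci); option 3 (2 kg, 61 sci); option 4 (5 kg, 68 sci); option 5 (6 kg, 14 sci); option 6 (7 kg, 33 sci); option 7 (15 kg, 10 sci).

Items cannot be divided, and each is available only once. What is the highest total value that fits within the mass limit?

Check high-value combinations within 23 kg:
- option 1+option 2+option 3+option 4+option 6: mass 5+3+2+5+7=22, value 61+67+61+68+33=290
- option 1+option 2+option 3+option 4+option 5: mass 5+3+2+5+6=21, value 61+67+61+68+14=271
- option 1+option 2+option 3+option 4: mass 5+3+2+5=15, value 61+67+61+68=257
- option 2+option 3+option 4+option 5+option 6: mass 3+2+5+6+7=23, value 67+61+68+14+33=243
- option 1+option 2+option 3+option 5+option 6: mass 5+3+2+6+7=23, value 61+67+61+14+33=236
Best: 290 sci.

290 sci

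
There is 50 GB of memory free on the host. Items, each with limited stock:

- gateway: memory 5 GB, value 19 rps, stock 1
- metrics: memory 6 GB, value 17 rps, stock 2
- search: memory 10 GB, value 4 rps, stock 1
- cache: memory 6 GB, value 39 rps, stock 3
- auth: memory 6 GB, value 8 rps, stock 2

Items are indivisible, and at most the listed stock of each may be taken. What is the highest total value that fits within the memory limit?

Best selections within memory 50 and stock limits:
- 1×gateway + 2×metrics + 3×cache + 2×auth: memory 47, value 186
- 1×gateway + 2×metrics + 3×cache + 1×auth: memory 41, value 178
- 1×gateway + 2×metrics + 1×search + 3×cache: memory 45, value 174
Best: 186 rps.

186 rps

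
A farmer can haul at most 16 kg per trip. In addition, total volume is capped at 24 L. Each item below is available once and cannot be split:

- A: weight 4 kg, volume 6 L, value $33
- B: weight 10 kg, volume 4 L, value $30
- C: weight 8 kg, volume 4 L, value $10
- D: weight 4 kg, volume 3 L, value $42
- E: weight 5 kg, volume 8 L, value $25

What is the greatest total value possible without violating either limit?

Feasible sets respecting both limits:
- A+D+E: weight 13, volume 17, value 100
- A+C+D: weight 16, volume 13, value 85
- A+D: weight 8, volume 9, value 75
- B+D: weight 14, volume 7, value 72
Best: $100.

$100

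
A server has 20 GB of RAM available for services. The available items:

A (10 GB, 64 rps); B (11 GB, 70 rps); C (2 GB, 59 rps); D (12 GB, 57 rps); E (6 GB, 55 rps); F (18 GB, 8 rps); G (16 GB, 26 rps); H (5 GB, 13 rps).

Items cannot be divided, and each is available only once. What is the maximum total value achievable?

Check high-value combinations within 20 GB:
- B+C+E: memory 11+2+6=19, value 70+59+55=184
- A+C+E: memory 10+2+6=18, value 64+59+55=178
- C+D+E: memory 2+12+6=20, value 59+57+55=171
- B+C+H: memory 11+2+5=18, value 70+59+13=142
- A+C+H: memory 10+2+5=17, value 64+59+13=136
Best: 184 rps.

184 rps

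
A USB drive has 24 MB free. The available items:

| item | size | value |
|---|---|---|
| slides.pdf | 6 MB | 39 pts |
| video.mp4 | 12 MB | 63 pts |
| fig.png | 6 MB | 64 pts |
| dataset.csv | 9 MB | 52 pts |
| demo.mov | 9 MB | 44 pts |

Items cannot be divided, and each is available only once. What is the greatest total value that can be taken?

166 pts

Check high-value combinations within 24 MB:
- slides.pdf+video.mp4+fig.png: size 6+12+6=24, value 39+63+64=166
- fig.png+dataset.csv+demo.mov: size 6+9+9=24, value 64+52+44=160
- slides.pdf+fig.png+dataset.csv: size 6+6+9=21, value 39+64+52=155
- slides.pdf+fig.png+demo.mov: size 6+6+9=21, value 39+64+44=147
- slides.pdf+dataset.csv+demo.mov: size 6+9+9=24, value 39+52+44=135
Best: 166 pts.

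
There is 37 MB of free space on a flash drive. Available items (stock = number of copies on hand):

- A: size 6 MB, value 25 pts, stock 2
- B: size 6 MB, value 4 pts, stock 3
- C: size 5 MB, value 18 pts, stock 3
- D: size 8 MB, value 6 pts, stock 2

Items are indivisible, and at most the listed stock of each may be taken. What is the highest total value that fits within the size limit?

Top feasible selections:
- 2×A + 3×C + 1×D: size 35, value 110
- 2×A + 1×B + 3×C: size 33, value 108
- 2×A + 3×C: size 27, value 104
- 2×A + 1×B + 2×C + 1×D: size 36, value 96
Best: 110 pts.

110 pts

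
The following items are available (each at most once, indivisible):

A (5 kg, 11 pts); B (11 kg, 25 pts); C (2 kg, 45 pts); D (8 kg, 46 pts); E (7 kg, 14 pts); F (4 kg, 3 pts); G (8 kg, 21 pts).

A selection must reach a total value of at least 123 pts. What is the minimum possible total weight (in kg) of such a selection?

23

Subsets with value ≥ 123, sorted by total weight:
- A+C+D+G: weight 23, value 123
- C+D+E+G: weight 25, value 126
Minimum weight: 23 kg.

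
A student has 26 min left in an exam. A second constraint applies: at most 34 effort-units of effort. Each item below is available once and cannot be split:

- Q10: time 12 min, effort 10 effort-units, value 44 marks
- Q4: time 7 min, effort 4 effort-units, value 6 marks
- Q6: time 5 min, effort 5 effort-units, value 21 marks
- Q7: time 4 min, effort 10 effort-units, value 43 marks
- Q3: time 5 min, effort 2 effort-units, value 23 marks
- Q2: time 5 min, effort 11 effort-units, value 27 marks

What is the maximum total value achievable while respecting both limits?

137 marks

Feasible sets respecting both limits:
- Q10+Q7+Q3+Q2: time 26, effort 33, value 137
- Q10+Q6+Q7+Q3: time 26, effort 27, value 131
- Q4+Q6+Q7+Q3+Q2: time 26, effort 32, value 120
Best: 137 marks.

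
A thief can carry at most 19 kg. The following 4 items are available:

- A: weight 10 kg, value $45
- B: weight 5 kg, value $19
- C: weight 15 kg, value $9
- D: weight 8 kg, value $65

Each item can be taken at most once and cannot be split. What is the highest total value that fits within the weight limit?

Check high-value combinations within 19 kg:
- A+D: weight 10+8=18, value 45+65=110
- B+D: weight 5+8=13, value 19+65=84
- D: weight 8, value 65
- A+B: weight 10+5=15, value 45+19=64
- A: weight 10, value 45
Best: $110.

$110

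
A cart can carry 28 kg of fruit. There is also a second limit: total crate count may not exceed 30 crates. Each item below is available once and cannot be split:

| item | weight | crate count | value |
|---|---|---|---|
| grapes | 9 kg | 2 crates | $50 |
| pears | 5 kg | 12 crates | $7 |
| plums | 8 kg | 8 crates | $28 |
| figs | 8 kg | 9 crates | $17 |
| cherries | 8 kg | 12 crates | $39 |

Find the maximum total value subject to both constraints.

Feasible sets respecting both limits:
- grapes+plums+cherries: weight 25, crate count 22, value 117
- grapes+figs+cherries: weight 25, crate count 23, value 106
- grapes+pears+cherries: weight 22, crate count 26, value 96
- grapes+plums+figs: weight 25, crate count 19, value 95
Best: $117.

$117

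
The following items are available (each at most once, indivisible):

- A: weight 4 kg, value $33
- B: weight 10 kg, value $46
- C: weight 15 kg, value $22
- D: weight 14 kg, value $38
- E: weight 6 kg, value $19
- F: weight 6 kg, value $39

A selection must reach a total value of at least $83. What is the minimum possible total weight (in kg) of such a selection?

Subsets with value ≥ 83, sorted by total weight:
- A+E+F: weight 16, value 91
- B+F: weight 16, value 85
Minimum weight: 16 kg.

16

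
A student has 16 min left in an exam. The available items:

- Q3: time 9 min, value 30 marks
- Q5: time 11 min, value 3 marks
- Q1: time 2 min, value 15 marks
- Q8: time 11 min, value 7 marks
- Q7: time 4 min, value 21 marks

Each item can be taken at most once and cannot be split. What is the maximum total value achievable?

66 marks

Check high-value combinations within 16 min:
- Q3+Q1+Q7: time 9+2+4=15, value 30+15+21=66
- Q3+Q7: time 9+4=13, value 30+21=51
- Q3+Q1: time 9+2=11, value 30+15=45
- Q1+Q7: time 2+4=6, value 15+21=36
- Q3: time 9, value 30
Best: 66 marks.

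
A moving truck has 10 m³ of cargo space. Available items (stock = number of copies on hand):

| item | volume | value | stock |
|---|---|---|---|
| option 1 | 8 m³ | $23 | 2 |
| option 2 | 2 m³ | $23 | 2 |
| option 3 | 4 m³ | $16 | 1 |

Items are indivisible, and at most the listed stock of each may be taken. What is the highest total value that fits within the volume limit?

Top feasible selections:
- 2×option 2 + 1×option 3: volume 8, value 62
- 2×option 2: volume 4, value 46
Best: $62.

$62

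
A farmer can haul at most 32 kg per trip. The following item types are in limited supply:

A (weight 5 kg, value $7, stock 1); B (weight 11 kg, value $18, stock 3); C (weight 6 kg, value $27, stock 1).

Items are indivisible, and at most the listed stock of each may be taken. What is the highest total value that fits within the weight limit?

$63

Best selections within weight 32 and stock limits:
- 2×B + 1×C: weight 28, value 63
- 1×A + 1×B + 1×C: weight 22, value 52
- 1×B + 1×C: weight 17, value 45
- 1×A + 2×B: weight 27, value 43
Best: $63.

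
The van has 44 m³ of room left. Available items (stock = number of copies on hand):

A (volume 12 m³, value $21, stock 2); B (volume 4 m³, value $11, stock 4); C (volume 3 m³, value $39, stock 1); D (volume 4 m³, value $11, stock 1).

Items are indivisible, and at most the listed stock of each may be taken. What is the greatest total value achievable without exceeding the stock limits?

$125

Top feasible selections:
- 2×A + 3×B + 1×C + 1×D: volume 43, value 125
- 2×A + 4×B + 1×C: volume 43, value 125
- 1×A + 4×B + 1×C + 1×D: volume 35, value 115
Best: $125.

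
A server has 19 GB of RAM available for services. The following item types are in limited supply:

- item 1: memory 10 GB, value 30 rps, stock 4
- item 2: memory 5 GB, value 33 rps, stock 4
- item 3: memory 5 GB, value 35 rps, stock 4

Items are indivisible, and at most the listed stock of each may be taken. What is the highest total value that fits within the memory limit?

105 rps

Best selections within memory 19 and stock limits:
- 3×item 3: memory 15, value 105
- 1×item 2 + 2×item 3: memory 15, value 103
- 2×item 2 + 1×item 3: memory 15, value 101
Best: 105 rps.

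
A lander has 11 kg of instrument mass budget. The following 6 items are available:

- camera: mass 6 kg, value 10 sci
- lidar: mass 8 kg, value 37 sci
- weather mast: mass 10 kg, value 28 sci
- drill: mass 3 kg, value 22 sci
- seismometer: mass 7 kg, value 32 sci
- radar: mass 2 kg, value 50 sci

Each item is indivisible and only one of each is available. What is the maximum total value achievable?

87 sci

This is a 0/1 knapsack; check combinations near the capacity.
- lidar+radar: mass 8+2=10, value 37+50=87
- seismometer+radar: mass 7+2=9, value 32+50=82
- camera+drill+radar: mass 6+3+2=11, value 10+22+50=82
Best: 87 sci.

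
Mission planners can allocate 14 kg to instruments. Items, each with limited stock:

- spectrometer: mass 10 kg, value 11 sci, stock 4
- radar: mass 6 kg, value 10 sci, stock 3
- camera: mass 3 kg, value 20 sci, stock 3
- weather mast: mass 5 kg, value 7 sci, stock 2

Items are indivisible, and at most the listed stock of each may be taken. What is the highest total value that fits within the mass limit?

Best selections within mass 14 and stock limits:
- 3×camera + 1×weather mast: mass 14, value 67
- 3×camera: mass 9, value 60
Best: 67 sci.

67 sci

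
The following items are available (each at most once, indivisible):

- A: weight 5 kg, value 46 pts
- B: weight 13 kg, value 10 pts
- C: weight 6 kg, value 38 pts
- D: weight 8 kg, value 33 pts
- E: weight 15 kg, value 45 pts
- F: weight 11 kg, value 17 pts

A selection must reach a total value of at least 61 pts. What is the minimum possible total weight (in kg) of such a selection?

Subsets with value ≥ 61, sorted by total weight:
- A+C: weight 11, value 84
- A+D: weight 13, value 79
- C+D: weight 14, value 71
Minimum weight: 11 kg.

11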